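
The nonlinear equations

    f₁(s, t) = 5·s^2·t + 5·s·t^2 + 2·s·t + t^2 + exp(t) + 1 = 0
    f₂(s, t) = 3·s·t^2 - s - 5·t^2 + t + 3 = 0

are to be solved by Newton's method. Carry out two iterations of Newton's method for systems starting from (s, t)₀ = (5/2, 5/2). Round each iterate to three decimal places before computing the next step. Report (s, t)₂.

At (5/2, 5/2): F = (188.18249, 18.625).
Jacobian J = [[10·s·t + 5·t^2 + 2·t, 5·s^2 + 10·s·t + 2·s + 2·t + exp(t)], [3·t^2 - 1, 6·s·t - 10·t + 1]].
At the point, J = [[98.750, 115.93249], [17.750, 13.500]] (det J = -724.67677).
Solving J·Δ = −F gives Δ = (0.526, -2.071).
Then the next iterate is (s, t)₁ = (3.026, 0.429).
Round to (3.026, 0.429) and repeat: F = (27.74168, 1.15352), J = [[14.75974, 67.21064], [-0.44788, 4.49892]].
Δ = (-0.490, -0.305), so (s, t)₂ = (2.536, 0.124).

(2.536, 0.124)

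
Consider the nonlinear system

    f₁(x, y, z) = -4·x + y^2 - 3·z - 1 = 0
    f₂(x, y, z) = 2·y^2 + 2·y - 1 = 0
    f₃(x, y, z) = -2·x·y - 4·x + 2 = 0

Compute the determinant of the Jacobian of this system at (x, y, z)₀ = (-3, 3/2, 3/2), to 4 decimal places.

J = [[-4, 2·y, -3], [0, 4·y + 2, 0], [-2·y - 4, -2·x, 0]].
At the point, J = [[-4.0000, 3.0000, -3.0000], [0.0000, 8.0000, 0.0000], [-7.0000, 6.0000, 0.0000]].
det J = -168.0000.

-168.0000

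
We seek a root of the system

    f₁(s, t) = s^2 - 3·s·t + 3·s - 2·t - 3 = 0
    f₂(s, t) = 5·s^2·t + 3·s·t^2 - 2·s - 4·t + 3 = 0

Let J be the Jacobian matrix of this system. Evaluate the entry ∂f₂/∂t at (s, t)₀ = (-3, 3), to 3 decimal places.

∂f₂/∂t = 5·s^2 + 6·s·t - 4.
At (-3, 3) this is -13.000.

-13.000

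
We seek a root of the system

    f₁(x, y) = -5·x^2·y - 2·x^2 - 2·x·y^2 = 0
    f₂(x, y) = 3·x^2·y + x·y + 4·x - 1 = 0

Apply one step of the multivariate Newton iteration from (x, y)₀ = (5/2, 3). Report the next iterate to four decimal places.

At (5/2, 3): F = (-151.2500, 72.7500).
Jacobian J = [[-10·x·y - 4·x - 2·y^2, -5·x^2 - 4·x·y], [6·x·y + y + 4, 3·x^2 + x]].
At the point, J = [[-103.0000, -61.2500], [52.0000, 21.2500]] (det J = 996.2500).
Solving J·Δ = −F gives Δ = (-1.2465, -0.3731).
Then the next iterate is (x, y)₁ = (1.2535, 2.6269).

(1.2535, 2.6269)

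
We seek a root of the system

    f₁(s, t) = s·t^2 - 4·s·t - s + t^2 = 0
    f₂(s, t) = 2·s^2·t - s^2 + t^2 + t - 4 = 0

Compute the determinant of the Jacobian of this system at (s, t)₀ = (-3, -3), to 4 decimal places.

J = [[t^2 - 4·t - 1, 2·s·t - 4·s + 2·t], [4·s·t - 2·s, 2·s^2 + 2·t + 1]].
At the point, J = [[20.0000, 24.0000], [42.0000, 13.0000]].
det J = -748.0000.

-748.0000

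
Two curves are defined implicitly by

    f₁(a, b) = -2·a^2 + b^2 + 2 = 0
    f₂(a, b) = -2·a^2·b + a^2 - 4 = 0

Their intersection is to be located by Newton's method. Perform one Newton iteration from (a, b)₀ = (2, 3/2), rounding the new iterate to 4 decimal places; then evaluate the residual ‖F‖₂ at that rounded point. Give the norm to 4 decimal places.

At (2, 3/2): F = (-3.7500, -12.0000).
Jacobian J = [[-4·a, 2·b], [-4·a·b + 2·a, -2·a^2]].
At the point, J = [[-8.0000, 3.0000], [-8.0000, -8.0000]] (det J = 88.0000).
Solving J·Δ = −F gives Δ = (-0.7500, -0.7500).
Then the next iterate is (a, b)₁ = (1.2500, 0.7500).
Re-evaluating at (1.2500, 0.7500): F = (-0.5625, -4.781250), so ‖F‖₂ = 4.8142.

4.8142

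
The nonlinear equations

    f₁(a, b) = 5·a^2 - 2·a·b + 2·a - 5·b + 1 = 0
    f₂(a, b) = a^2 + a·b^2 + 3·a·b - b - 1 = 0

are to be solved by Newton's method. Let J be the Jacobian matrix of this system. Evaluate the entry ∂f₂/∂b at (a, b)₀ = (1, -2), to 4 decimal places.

∂f₂/∂b = 2·a·b + 3·a - 1.
At (1, -2) this is -2.0000.

-2.0000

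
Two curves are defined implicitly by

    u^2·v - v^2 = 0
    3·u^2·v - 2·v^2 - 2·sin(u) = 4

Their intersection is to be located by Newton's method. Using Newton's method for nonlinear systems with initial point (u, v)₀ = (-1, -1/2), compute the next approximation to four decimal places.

(-5.2061, 1.9780)

At (-1, -1/2): F = (-0.7500, -4.317058).
Jacobian J = [[2·u·v, u^2 - 2·v], [6·u·v - 2·cos(u), 3·u^2 - 4·v]].
At the point, J = [[1.0000, 2.0000], [1.919395, 5.0000]] (det J = 1.161209).
Solving J·Δ = −F gives Δ = (-4.2061, 2.4780).
Then the next iterate is (u, v)₁ = (-5.2061, 1.9780).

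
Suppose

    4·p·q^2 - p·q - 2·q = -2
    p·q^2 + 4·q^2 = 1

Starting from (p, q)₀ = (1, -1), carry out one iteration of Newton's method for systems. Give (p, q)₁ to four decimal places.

At (1, -1): F = (9.0000, 4.0000).
Jacobian J = [[4·q^2 - q, 8·p·q - p - 2], [q^2, 2·p·q + 8·q]].
At the point, J = [[5.0000, -11.0000], [1.0000, -10.0000]] (det J = -39.0000).
Solving J·Δ = −F gives Δ = (-1.1795, 0.2821).
Then the next iterate is (p, q)₁ = (-0.1795, -0.7179).

(-0.1795, -0.7179)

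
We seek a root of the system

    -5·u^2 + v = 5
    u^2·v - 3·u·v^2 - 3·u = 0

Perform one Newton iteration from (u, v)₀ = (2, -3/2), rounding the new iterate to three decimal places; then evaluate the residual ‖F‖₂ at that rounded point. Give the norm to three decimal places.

At (2, -3/2): F = (-26.500, -25.500).
Jacobian J = [[-10·u, 1], [2·u·v - 3·v^2 - 3, u^2 - 6·u·v]].
At the point, J = [[-20.000, 1.000], [-15.750, 22.000]] (det J = -424.250).
Solving J·Δ = −F gives Δ = (-1.314, 0.218).
Then the next iterate is (u, v)₁ = (0.686, -1.282).
Re-evaluating at (0.686, -1.282): F = (-8.63498, -6.04368), so ‖F‖₂ = 10.540.

10.540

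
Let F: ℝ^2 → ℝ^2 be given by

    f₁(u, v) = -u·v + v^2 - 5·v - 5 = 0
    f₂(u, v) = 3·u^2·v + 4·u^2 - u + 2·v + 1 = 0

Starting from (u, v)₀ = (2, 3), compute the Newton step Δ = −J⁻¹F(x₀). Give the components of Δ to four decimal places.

(20.1111, -77.3333)

At (2, 3): F = (-17.0000, 57.0000).
Jacobian J = [[-v, -u + 2·v - 5], [6·u·v + 8·u - 1, 3·u^2 + 2]].
At the point, J = [[-3.0000, -1.0000], [51.0000, 14.0000]] (det J = 9.0000).
Solving J·Δ = −F gives Δ = (20.1111, -77.3333).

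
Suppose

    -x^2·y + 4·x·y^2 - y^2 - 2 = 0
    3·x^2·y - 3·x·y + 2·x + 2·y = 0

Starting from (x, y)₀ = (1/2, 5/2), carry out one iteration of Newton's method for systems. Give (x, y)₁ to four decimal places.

At (1/2, 5/2): F = (3.6250, 4.1250).
Jacobian J = [[-2·x·y + 4·y^2, -x^2 + 8·x·y - 2·y], [6·x·y - 3·y + 2, 3·x^2 - 3·x + 2]].
At the point, J = [[22.5000, 4.7500], [2.0000, 1.2500]] (det J = 18.6250).
Solving J·Δ = −F gives Δ = (0.8087, -4.5940).
Then the next iterate is (x, y)₁ = (1.3087, -2.0940).

(1.3087, -2.0940)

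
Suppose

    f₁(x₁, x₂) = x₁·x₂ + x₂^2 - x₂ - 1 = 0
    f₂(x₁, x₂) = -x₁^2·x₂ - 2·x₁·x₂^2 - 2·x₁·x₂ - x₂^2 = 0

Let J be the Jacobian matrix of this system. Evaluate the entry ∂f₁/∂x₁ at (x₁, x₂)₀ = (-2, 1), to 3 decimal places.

∂f₁/∂x₁ = x₂.
At (-2, 1) this is 1.000.

1.000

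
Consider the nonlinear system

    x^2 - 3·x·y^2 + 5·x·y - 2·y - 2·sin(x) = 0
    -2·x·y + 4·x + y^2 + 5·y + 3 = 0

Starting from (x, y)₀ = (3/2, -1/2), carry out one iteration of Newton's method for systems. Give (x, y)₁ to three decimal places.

(-0.209, -0.205)

At (3/2, -1/2): F = (-3.61999, 8.250).
Jacobian J = [[2·x - 3·y^2 + 5·y - 2·cos(x), -6·x·y + 5·x - 2], [-2·y + 4, -2·x + 2·y + 5]].
At the point, J = [[-0.39147, 10.000], [5.000, 1.000]] (det J = -50.39147).
Solving J·Δ = −F gives Δ = (-1.709, 0.295).
Then the next iterate is (x, y)₁ = (-0.209, -0.205).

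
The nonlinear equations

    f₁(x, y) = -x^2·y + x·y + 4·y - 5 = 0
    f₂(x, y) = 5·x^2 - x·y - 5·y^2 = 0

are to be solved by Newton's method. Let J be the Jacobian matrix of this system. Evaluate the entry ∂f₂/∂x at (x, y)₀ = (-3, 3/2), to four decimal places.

∂f₂/∂x = 10·x - y.
At (-3, 3/2) this is -31.5000.

-31.5000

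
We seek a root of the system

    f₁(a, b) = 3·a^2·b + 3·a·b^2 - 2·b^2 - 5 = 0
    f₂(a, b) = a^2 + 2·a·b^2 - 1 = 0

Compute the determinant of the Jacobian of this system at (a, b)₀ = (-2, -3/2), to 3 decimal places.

279.000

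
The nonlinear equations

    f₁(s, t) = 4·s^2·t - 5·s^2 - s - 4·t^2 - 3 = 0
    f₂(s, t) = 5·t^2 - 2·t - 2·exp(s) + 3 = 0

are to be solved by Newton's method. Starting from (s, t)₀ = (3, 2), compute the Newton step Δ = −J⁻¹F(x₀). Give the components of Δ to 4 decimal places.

(-0.4628, 0.1434)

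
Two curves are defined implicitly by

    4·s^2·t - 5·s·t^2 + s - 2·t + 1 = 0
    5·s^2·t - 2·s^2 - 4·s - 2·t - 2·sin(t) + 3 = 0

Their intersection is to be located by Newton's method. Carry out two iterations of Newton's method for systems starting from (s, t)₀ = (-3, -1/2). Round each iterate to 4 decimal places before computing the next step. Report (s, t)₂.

(0.7964, -1.1297)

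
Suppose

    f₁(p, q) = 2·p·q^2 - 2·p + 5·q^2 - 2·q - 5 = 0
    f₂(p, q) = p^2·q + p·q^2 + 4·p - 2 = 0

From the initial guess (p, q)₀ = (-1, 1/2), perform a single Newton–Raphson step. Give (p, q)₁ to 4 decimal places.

At (-1, 1/2): F = (-3.2500, -5.7500).
Jacobian J = [[2·q^2 - 2, 4·p·q + 10·q - 2], [2·p·q + q^2 + 4, p^2 + 2·p·q]].
At the point, J = [[-1.5000, 1.0000], [3.2500, 0.0000]] (det J = -3.2500).
Solving J·Δ = −F gives Δ = (1.7692, 5.9038).
Then the next iterate is (p, q)₁ = (0.7692, 6.4038).

(0.7692, 6.4038)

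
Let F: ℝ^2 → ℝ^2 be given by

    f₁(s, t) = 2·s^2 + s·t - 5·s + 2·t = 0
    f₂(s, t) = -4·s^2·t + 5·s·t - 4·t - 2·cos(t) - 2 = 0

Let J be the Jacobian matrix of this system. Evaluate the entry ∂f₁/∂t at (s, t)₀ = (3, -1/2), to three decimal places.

∂f₁/∂t = s + 2.
At (3, -1/2) this is 5.000.

5.000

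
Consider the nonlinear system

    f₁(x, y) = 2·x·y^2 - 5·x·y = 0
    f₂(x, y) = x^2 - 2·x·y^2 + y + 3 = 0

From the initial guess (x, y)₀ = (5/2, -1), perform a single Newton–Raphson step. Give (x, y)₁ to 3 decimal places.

At (5/2, -1): F = (17.500, 3.250).
Jacobian J = [[2·y^2 - 5·y, 4·x·y - 5·x], [2·x - 2·y^2, -4·x·y + 1]].
At the point, J = [[7.000, -22.500], [3.000, 11.000]] (det J = 144.500).
Solving J·Δ = −F gives Δ = (-1.838, 0.206).
Then the next iterate is (x, y)₁ = (0.662, -0.794).

(0.662, -0.794)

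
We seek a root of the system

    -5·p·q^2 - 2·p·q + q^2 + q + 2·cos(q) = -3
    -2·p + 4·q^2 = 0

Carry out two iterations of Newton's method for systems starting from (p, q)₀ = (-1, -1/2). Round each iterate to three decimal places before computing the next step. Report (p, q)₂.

(-8.520, 0.262)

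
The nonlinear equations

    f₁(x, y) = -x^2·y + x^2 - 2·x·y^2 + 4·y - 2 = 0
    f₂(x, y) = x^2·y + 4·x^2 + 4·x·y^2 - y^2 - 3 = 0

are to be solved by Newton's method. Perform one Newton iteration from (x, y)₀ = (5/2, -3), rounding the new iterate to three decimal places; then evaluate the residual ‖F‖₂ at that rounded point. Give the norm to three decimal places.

At (5/2, -3): F = (-34.000, 84.250).
Jacobian J = [[-2·x·y + 2·x - 2·y^2, -x^2 - 4·x·y + 4], [2·x·y + 8·x + 4·y^2, x^2 + 8·x·y - 2·y]].
At the point, J = [[2.000, 27.750], [41.000, -47.750]] (det J = -1233.250).
Solving J·Δ = −F gives Δ = (-0.579, 1.267).
Then the next iterate is (x, y)₁ = (1.921, -1.733).
Re-evaluating at (1.921, -1.733): F = (-10.38521, 25.43976), so ‖F‖₂ = 27.478.

27.478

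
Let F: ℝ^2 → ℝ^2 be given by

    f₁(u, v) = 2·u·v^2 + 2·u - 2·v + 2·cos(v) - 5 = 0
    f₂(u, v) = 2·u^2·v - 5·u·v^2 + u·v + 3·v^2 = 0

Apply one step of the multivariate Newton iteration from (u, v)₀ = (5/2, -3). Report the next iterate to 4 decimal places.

At (5/2, -3): F = (49.020015, -130.5000).
Jacobian J = [[2·v^2 + 2, 4·u·v - 2·sin(v) - 2], [4·u·v - 5·v^2 + v, 2·u^2 - 10·u·v + u + 6·v]].
At the point, J = [[20.0000, -31.717760], [-78.0000, 72.0000]] (det J = -1033.985279).
Solving J·Δ = −F gives Δ = (-0.5897, 1.1737).
Then the next iterate is (u, v)₁ = (1.9103, -1.8263).

(1.9103, -1.8263)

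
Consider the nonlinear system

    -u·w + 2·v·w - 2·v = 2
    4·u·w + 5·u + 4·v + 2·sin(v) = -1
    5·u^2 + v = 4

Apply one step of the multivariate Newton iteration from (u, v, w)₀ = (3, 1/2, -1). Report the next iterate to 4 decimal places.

At (3, 1/2, -1): F = (-1.0000, 6.958851, 41.5000).
Jacobian J = [[-w, 2·w - 2, -u + 2·v], [4·w + 5, 2·cos(v) + 4, 4·u], [10·u, 1, 0]].
At the point, J = [[1.0000, -4.0000, -2.0000], [1.0000, 5.755165, 12.0000], [30.0000, 1.0000, 0.0000]] (det J = -1108.690093).
Solving J·Δ = −F gives Δ = (-1.3676, -0.4722, -0.2395).
Then the next iterate is (u, v, w)₁ = (1.6324, 0.0278, -1.2395).

(1.6324, 0.0278, -1.2395)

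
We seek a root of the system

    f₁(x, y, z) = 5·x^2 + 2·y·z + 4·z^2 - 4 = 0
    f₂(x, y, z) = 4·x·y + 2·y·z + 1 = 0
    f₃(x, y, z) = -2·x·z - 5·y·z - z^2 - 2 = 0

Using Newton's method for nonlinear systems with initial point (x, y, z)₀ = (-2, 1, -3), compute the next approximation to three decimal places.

(-0.339, 0.643, -2.321)

At (-2, 1, -3): F = (46.000, -13.000, -8.000).
Jacobian J = [[10·x, 2·z, 2·y + 8·z], [4·y, 4·x + 2·z, 2·y], [-2·z, -5·z, -2·x - 5·y - 2·z]].
At the point, J = [[-20.000, -6.000, -22.000], [4.000, -14.000, 2.000], [6.000, 15.000, 5.000]] (det J = -1120.000).
Solving J·Δ = −F gives Δ = (1.661, -0.357, 0.679).
Then the next iterate is (x, y, z)₁ = (-0.339, 0.643, -2.321).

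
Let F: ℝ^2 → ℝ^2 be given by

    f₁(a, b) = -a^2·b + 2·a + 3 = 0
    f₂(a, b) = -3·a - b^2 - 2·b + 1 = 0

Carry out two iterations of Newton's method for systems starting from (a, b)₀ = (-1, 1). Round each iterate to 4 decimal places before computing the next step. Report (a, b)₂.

At (-1, 1): F = (0.0000, 1.0000).
Jacobian J = [[-2·a·b + 2, -a^2], [-3, -2·b - 2]].
At the point, J = [[4.0000, -1.0000], [-3.0000, -4.0000]] (det J = -19.0000).
Solving J·Δ = −F gives Δ = (0.0526, 0.2105).
Then the next iterate is (a, b)₁ = (-0.9474, 1.2105).
Round to (-0.9474, 1.2105) and repeat: F = (0.018695, -0.044110), J = [[4.293655, -0.897567], [-3.0000, -4.4210]].
Δ = (-0.0056, -0.0062), so (a, b)₂ = (-0.9530, 1.2043).

(-0.9530, 1.2043)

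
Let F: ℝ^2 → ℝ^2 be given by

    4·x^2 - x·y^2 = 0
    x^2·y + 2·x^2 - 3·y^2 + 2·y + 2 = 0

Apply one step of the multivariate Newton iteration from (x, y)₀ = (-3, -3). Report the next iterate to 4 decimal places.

At (-3, -3): F = (63.0000, -40.0000).
Jacobian J = [[8·x - y^2, -2·x·y], [2·x·y + 4·x, x^2 - 6·y + 2]].
At the point, J = [[-33.0000, -18.0000], [6.0000, 29.0000]] (det J = -849.0000).
Solving J·Δ = −F gives Δ = (1.3039, 1.1095).
Then the next iterate is (x, y)₁ = (-1.6961, -1.8905).

(-1.6961, -1.8905)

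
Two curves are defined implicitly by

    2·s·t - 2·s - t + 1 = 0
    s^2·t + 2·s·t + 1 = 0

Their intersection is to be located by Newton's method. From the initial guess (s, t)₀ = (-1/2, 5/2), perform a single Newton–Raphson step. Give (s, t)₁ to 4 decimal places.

At (-1/2, 5/2): F = (-3.0000, -0.8750).
Jacobian J = [[2·t - 2, 2·s - 1], [2·s·t + 2·t, s^2 + 2·s]].
At the point, J = [[3.0000, -2.0000], [2.5000, -0.7500]] (det J = 2.7500).
Solving J·Δ = −F gives Δ = (-0.1818, -1.7727).
Then the next iterate is (s, t)₁ = (-0.6818, 0.7273).

(-0.6818, 0.7273)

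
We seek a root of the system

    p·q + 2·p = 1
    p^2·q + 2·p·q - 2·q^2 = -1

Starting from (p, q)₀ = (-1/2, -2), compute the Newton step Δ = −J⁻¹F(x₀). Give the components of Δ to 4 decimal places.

At (-1/2, -2): F = (-1.0000, -5.5000).
Jacobian J = [[q + 2, p], [2·p·q + 2·q, p^2 + 2·p - 4·q]].
At the point, J = [[0.0000, -0.5000], [-2.0000, 7.2500]] (det J = -1.0000).
Solving J·Δ = −F gives Δ = (-10.0000, -2.0000).

(-10.0000, -2.0000)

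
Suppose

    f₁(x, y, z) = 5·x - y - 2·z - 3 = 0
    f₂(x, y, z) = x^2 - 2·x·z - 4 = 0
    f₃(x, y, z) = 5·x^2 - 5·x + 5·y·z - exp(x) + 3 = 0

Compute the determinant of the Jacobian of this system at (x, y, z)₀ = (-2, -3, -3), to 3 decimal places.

J = [[5, -1, -2], [2·x - 2·z, 0, -2·x], [10·x - exp(x) - 5, 5·z, 5·y]].
At the point, J = [[5.000, -1.000, -2.000], [2.000, 0.000, 4.000], [-25.13534, -15.000, -15.000]].
det J = 430.541.

430.541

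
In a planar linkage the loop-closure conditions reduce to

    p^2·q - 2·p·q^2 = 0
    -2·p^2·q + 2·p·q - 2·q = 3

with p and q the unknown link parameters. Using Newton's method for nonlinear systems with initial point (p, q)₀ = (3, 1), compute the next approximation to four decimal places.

At (3, 1): F = (3.0000, -17.0000).
Jacobian J = [[2·p·q - 2·q^2, p^2 - 4·p·q], [-4·p·q + 2·q, -2·p^2 + 2·p - 2]].
At the point, J = [[4.0000, -3.0000], [-10.0000, -14.0000]] (det J = -86.0000).
Solving J·Δ = −F gives Δ = (-1.0814, -0.4419).
Then the next iterate is (p, q)₁ = (1.9186, 0.5581).

(1.9186, 0.5581)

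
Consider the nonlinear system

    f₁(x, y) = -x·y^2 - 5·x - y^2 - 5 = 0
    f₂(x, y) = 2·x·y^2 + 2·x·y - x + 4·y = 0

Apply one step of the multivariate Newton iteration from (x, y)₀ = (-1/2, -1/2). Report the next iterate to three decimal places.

(-0.988, -0.370)

At (-1/2, -1/2): F = (-2.625, -1.250).
Jacobian J = [[-y^2 - 5, -2·x·y - 2·y], [2·y^2 + 2·y - 1, 4·x·y + 2·x + 4]].
At the point, J = [[-5.250, 0.500], [-1.500, 4.000]] (det J = -20.250).
Solving J·Δ = −F gives Δ = (-0.488, 0.130).
Then the next iterate is (x, y)₁ = (-0.988, -0.370).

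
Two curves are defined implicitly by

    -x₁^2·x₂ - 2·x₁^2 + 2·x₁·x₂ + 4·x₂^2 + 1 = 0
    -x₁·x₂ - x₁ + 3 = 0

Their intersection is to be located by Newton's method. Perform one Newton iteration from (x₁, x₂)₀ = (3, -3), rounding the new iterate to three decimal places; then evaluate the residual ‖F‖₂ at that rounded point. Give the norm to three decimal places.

16.479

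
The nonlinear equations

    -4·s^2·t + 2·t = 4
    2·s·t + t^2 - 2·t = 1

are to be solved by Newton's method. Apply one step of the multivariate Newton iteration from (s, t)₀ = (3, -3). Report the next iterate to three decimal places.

At (3, -3): F = (98.000, -4.000).
Jacobian J = [[-8·s·t, -4·s^2 + 2], [2·t, 2·s + 2·t - 2]].
At the point, J = [[72.000, -34.000], [-6.000, -2.000]] (det J = -348.000).
Solving J·Δ = −F gives Δ = (-0.954, 0.862).
Then the next iterate is (s, t)₁ = (2.046, -2.138).

(2.046, -2.138)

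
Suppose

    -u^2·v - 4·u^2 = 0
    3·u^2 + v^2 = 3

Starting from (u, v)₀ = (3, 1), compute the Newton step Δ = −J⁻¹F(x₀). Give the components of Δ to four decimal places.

(-1.3235, -0.5882)

At (3, 1): F = (-45.0000, 25.0000).
Jacobian J = [[-2·u·v - 8·u, -u^2], [6·u, 2·v]].
At the point, J = [[-30.0000, -9.0000], [18.0000, 2.0000]] (det J = 102.0000).
Solving J·Δ = −F gives Δ = (-1.3235, -0.5882).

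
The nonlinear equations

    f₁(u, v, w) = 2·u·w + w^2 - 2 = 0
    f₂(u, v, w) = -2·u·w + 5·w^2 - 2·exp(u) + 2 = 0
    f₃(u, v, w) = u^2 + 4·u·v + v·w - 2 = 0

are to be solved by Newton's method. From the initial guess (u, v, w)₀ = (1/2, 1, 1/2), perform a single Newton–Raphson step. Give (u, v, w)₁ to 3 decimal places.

At (1/2, 1, 1/2): F = (-1.250, -0.54744, 0.750).
Jacobian J = [[2·w, 0, 2·u + 2·w], [-2·w - 2·exp(u), 0, -2·u + 10·w], [2·u + 4·v, 4·u + w, v]].
At the point, J = [[1.000, 0.000, 2.000], [-4.29744, 0.000, 4.000], [5.000, 2.500, 1.000]] (det J = -31.48721).
Solving J·Δ = −F gives Δ = (0.310, -1.108, 0.470).
Then the next iterate is (u, v, w)₁ = (0.810, -0.108, 0.970).

(0.810, -0.108, 0.970)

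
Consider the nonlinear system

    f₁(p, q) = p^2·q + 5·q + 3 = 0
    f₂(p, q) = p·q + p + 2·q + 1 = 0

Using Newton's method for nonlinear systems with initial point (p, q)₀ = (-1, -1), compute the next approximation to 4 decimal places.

At (-1, -1): F = (-3.0000, -1.0000).
Jacobian J = [[2·p·q, p^2 + 5], [q + 1, p + 2]].
At the point, J = [[2.0000, 6.0000], [0.0000, 1.0000]] (det J = 2.0000).
Solving J·Δ = −F gives Δ = (-1.5000, 1.0000).
Then the next iterate is (p, q)₁ = (-2.5000, 0.0000).

(-2.5000, 0.0000)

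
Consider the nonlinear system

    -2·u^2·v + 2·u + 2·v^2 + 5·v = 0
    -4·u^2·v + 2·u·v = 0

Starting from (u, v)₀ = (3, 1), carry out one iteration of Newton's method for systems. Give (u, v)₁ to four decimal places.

At (3, 1): F = (-5.0000, -30.0000).
Jacobian J = [[-4·u·v + 2, -2·u^2 + 4·v + 5], [-8·u·v + 2·v, -4·u^2 + 2·u]].
At the point, J = [[-10.0000, -9.0000], [-22.0000, -30.0000]] (det J = 102.0000).
Solving J·Δ = −F gives Δ = (1.1765, -1.8627).
Then the next iterate is (u, v)₁ = (4.1765, -0.8627).

(4.1765, -0.8627)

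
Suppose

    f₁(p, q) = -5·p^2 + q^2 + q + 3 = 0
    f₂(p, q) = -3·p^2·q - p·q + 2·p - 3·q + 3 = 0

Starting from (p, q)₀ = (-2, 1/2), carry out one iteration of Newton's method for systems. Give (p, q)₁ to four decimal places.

At (-2, 1/2): F = (-16.2500, -7.5000).
Jacobian J = [[-10·p, 2·q + 1], [-6·p·q - q + 2, -3·p^2 - p - 3]].
At the point, J = [[20.0000, 2.0000], [7.5000, -13.0000]] (det J = -275.0000).
Solving J·Δ = −F gives Δ = (0.8227, -0.1023).
Then the next iterate is (p, q)₁ = (-1.1773, 0.3977).

(-1.1773, 0.3977)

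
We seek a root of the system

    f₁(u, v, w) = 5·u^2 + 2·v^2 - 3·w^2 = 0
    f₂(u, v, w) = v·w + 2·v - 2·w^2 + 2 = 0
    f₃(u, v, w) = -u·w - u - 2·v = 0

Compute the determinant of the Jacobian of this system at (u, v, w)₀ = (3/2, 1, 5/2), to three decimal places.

J = [[10·u, 4·v, -6·w], [0, w + 2, v - 4·w], [-w - 1, -2, -u]].
At the point, J = [[15.000, 4.000, -15.000], [0.000, 4.500, -9.000], [-3.500, -2.000, -1.500]].
det J = -481.500.

-481.500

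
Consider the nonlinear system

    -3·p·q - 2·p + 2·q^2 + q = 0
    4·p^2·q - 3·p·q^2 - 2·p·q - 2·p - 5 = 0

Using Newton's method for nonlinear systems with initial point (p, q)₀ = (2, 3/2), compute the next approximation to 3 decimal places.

(0.262, -2.799)

At (2, 3/2): F = (-7.000, -4.500).
Jacobian J = [[-3·q - 2, -3·p + 4·q + 1], [8·p·q - 3·q^2 - 2·q - 2, 4·p^2 - 6·p·q - 2·p]].
At the point, J = [[-6.500, 1.000], [12.250, -6.000]] (det J = 26.750).
Solving J·Δ = −F gives Δ = (-1.738, -4.299).
Then the next iterate is (p, q)₁ = (0.262, -2.799).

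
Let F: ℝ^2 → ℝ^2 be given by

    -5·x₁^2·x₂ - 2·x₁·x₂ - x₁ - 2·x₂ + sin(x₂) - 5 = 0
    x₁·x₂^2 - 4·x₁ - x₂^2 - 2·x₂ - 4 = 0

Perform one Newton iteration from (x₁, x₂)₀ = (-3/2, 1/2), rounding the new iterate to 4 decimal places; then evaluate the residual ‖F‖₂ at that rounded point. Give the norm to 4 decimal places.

4.3017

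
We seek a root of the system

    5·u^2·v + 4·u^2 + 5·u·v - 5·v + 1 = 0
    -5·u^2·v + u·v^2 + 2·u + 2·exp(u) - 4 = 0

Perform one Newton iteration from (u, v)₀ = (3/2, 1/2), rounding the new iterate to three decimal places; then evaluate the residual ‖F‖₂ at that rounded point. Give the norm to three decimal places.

At (3/2, 1/2): F = (16.875, 2.71338).
Jacobian J = [[10·u·v + 8·u + 5·v, 5·u^2 + 5·u - 5], [-10·u·v + v^2 + 2·exp(u) + 2, -5·u^2 + 2·u·v]].
At the point, J = [[22.000, 13.750], [3.71338, -9.750]] (det J = -265.55895).
Solving J·Δ = −F gives Δ = (-0.760, -0.011).
Then the next iterate is (u, v)₁ = (0.740, 0.489).
Re-evaluating at (0.740, 0.489): F = (3.89358, 0.50994), so ‖F‖₂ = 3.927.

3.927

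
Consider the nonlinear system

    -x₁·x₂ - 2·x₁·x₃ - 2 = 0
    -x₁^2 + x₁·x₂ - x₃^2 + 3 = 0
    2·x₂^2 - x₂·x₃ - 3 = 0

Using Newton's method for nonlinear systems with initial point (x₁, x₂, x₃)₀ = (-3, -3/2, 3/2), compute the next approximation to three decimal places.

At (-3, -3/2, 3/2): F = (2.500, -3.750, 3.750).
Jacobian J = [[-x₂ - 2·x₃, -x₁, -2·x₁], [-2·x₁ + x₂, x₁, -2·x₃], [0, 4·x₂ - x₃, -x₂]].
At the point, J = [[-1.500, 3.000, 6.000], [4.500, -3.000, -3.000], [0.000, -7.500, 1.500]] (det J = -182.250).
Solving J·Δ = −F gives Δ = (0.833, 0.417, -0.417).
Then the next iterate is (x₁, x₂, x₃)₁ = (-2.167, -1.083, 1.083).

(-2.167, -1.083, 1.083)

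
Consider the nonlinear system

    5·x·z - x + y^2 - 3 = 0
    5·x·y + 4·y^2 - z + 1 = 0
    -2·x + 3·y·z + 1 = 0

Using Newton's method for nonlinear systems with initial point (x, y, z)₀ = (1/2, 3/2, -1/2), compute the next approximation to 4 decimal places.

At (1/2, 3/2, -1/2): F = (-2.5000, 14.2500, -2.2500).
Jacobian J = [[5·z - 1, 2·y, 5·x], [5·y, 5·x + 8·y, -1], [-2, 3·z, 3·y]].
At the point, J = [[-3.5000, 3.0000, 2.5000], [7.5000, 14.5000, -1.0000], [-2.0000, -1.5000, 4.5000]] (det J = -274.0000).
Solving J·Δ = −F gives Δ = (-1.1565, -0.3946, -0.1455).
Then the next iterate is (x, y, z)₁ = (-0.6565, 1.1054, -0.6455).

(-0.6565, 1.1054, -0.6455)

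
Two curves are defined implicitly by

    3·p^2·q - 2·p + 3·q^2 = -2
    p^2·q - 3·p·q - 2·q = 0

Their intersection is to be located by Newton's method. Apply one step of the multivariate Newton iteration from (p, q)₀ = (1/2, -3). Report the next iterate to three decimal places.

At (1/2, -3): F = (25.750, 9.750).
Jacobian J = [[6·p·q - 2, 3·p^2 + 6·q], [2·p·q - 3·q, p^2 - 3·p - 2]].
At the point, J = [[-11.000, -17.250], [6.000, -3.250]] (det J = 139.250).
Solving J·Δ = −F gives Δ = (-0.607, 1.880).
Then the next iterate is (p, q)₁ = (-0.107, -1.120).

(-0.107, -1.120)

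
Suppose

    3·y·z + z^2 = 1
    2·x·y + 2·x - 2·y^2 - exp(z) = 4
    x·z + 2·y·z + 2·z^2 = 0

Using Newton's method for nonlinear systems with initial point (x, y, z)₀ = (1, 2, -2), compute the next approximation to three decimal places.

(0.872, 0.827, -1.018)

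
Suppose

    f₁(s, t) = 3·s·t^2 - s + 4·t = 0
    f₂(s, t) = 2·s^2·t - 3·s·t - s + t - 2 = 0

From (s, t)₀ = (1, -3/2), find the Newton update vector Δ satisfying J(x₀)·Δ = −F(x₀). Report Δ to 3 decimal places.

(-1.200, -1.430)

At (1, -3/2): F = (-0.250, -3.000).
Jacobian J = [[3·t^2 - 1, 6·s·t + 4], [4·s·t - 3·t - 1, 2·s^2 - 3·s + 1]].
At the point, J = [[5.750, -5.000], [-2.500, 0.000]] (det J = -12.500).
Solving J·Δ = −F gives Δ = (-1.200, -1.430).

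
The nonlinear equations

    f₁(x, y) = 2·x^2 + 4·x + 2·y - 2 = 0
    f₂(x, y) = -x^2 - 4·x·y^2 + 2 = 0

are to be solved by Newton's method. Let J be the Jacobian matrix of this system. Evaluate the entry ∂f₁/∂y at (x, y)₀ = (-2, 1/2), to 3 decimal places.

∂f₁/∂y = 2.
At (-2, 1/2) this is 2.000.

2.000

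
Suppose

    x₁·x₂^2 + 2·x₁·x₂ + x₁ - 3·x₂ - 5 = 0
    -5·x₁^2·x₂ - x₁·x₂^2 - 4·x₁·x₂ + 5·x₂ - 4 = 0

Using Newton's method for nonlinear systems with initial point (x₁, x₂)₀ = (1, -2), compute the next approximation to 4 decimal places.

At (1, -2): F = (2.0000, 0.0000).
Jacobian J = [[x₂^2 + 2·x₂ + 1, 2·x₁·x₂ + 2·x₁ - 3], [-10·x₁·x₂ - x₂^2 - 4·x₂, -5·x₁^2 - 2·x₁·x₂ - 4·x₁ + 5]].
At the point, J = [[1.0000, -5.0000], [24.0000, 0.0000]] (det J = 120.0000).
Solving J·Δ = −F gives Δ = (0.0000, 0.4000).
Then the next iterate is (x₁, x₂)₁ = (1.0000, -1.6000).

(1.0000, -1.6000)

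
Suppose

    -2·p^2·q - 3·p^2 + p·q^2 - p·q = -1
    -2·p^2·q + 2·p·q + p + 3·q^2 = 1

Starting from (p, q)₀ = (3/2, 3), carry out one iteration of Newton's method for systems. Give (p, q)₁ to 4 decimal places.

At (3/2, 3): F = (-10.2500, 23.0000).
Jacobian J = [[-4·p·q - 6·p + q^2 - q, -2·p^2 + 2·p·q - p], [-4·p·q + 2·q + 1, -2·p^2 + 2·p + 6·q]].
At the point, J = [[-21.0000, 3.0000], [-11.0000, 16.5000]] (det J = -313.5000).
Solving J·Δ = −F gives Δ = (-0.7596, -1.9003).
Then the next iterate is (p, q)₁ = (0.7404, 1.0997).

(0.7404, 1.0997)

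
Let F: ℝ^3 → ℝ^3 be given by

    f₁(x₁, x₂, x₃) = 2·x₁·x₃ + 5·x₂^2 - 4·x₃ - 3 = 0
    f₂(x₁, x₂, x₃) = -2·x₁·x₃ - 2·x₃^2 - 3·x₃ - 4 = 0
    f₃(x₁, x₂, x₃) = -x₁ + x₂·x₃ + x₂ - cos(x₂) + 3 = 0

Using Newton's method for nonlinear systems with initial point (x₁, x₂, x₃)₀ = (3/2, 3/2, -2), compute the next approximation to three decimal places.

(1.483, 0.814, -1.965)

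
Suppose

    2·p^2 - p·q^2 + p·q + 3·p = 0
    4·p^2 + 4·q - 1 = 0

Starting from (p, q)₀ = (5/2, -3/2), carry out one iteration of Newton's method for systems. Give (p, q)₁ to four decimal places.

(1.6564, -1.7822)

At (5/2, -3/2): F = (10.6250, 18.0000).
Jacobian J = [[4·p - q^2 + q + 3, -2·p·q + p], [8·p, 4]].
At the point, J = [[9.2500, 10.0000], [20.0000, 4.0000]] (det J = -163.0000).
Solving J·Δ = −F gives Δ = (-0.8436, -0.2822).
Then the next iterate is (p, q)₁ = (1.6564, -1.7822).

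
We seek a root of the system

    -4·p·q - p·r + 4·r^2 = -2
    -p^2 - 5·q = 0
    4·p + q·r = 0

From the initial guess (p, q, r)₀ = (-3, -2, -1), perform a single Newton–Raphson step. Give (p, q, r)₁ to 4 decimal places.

At (-3, -2, -1): F = (-21.0000, 1.0000, -10.0000).
Jacobian J = [[-4·q - r, -4·p, -p + 8·r], [-2·p, -5, 0], [4, r, q]].
At the point, J = [[9.0000, 12.0000, -5.0000], [6.0000, -5.0000, 0.0000], [4.0000, -1.0000, -2.0000]] (det J = 164.0000).
Solving J·Δ = −F gives Δ = (-0.4207, -0.3049, -5.6890).
Then the next iterate is (p, q, r)₁ = (-3.4207, -2.3049, -6.6890).

(-3.4207, -2.3049, -6.6890)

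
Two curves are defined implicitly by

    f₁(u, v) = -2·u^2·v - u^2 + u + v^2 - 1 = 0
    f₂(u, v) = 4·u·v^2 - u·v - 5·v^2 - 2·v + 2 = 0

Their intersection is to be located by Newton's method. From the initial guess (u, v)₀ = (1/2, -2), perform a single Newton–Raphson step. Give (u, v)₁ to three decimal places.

At (1/2, -2): F = (4.250, -5.000).
Jacobian J = [[-4·u·v - 2·u + 1, -2·u^2 + 2·v], [4·v^2 - v, 8·u·v - u - 10·v - 2]].
At the point, J = [[4.000, -4.500], [18.000, 9.500]] (det J = 119.000).
Solving J·Δ = −F gives Δ = (-0.150, 0.811).
Then the next iterate is (u, v)₁ = (0.350, -1.189).

(0.350, -1.189)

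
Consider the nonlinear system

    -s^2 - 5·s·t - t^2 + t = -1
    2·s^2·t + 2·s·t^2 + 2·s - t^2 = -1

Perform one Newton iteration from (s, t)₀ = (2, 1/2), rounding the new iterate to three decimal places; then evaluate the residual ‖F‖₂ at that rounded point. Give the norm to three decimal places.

24.089

At (2, 1/2): F = (-7.750, 9.750).
Jacobian J = [[-2·s - 5·t, -5·s - 2·t + 1], [4·s·t + 2·t^2 + 2, 2·s^2 + 4·s·t - 2·t]].
At the point, J = [[-6.500, -10.000], [6.500, 11.000]] (det J = -6.500).
Solving J·Δ = −F gives Δ = (1.885, -2.000).
Then the next iterate is (s, t)₁ = (3.885, -1.500).
Re-evaluating at (3.885, -1.500): F = (11.29427, -21.27717), so ‖F‖₂ = 24.089.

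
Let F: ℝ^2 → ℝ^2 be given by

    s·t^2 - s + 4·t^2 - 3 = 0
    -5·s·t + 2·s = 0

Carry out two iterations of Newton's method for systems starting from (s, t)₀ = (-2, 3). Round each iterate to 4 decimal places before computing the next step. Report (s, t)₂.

(-0.6748, 0.8047)

At (-2, 3): F = (17.0000, 26.0000).
Jacobian J = [[t^2 - 1, 2·s·t + 8·t], [-5·t + 2, -5·s]].
At the point, J = [[8.0000, 12.0000], [-13.0000, 10.0000]] (det J = 236.0000).
Solving J·Δ = −F gives Δ = (0.6017, -1.8178).
Then the next iterate is (s, t)₁ = (-1.3983, 1.1822).
Round to (-1.3983, 1.1822) and repeat: F = (2.034428, 5.468751), J = [[0.397597, 6.151459], [-3.9110, 6.9915]].
Δ = (0.7235, -0.3775), so (s, t)₂ = (-0.6748, 0.8047).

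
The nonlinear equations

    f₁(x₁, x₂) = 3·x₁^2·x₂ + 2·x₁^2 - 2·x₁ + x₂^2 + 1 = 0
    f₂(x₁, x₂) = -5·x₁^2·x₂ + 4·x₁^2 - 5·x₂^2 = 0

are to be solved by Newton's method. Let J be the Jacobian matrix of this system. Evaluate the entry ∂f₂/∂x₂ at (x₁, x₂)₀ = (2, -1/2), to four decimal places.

∂f₂/∂x₂ = -5·x₁^2 - 10·x₂.
At (2, -1/2) this is -15.0000.

-15.0000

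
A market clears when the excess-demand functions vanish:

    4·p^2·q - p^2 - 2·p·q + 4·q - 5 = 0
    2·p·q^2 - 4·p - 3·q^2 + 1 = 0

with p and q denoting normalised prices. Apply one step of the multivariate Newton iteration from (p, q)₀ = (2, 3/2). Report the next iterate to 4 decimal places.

At (2, 3/2): F = (15.0000, -4.7500).
Jacobian J = [[8·p·q - 2·p - 2·q, 4·p^2 - 2·p + 4], [2·q^2 - 4, 4·p·q - 6·q]].
At the point, J = [[17.0000, 16.0000], [0.5000, 3.0000]] (det J = 43.0000).
Solving J·Δ = −F gives Δ = (-2.8140, 2.0523).
Then the next iterate is (p, q)₁ = (-0.8140, 3.5523).

(-0.8140, 3.5523)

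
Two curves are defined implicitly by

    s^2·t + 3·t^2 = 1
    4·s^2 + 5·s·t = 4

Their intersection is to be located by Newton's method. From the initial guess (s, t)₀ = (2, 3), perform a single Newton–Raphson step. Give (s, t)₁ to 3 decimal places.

(1.032, 1.801)

At (2, 3): F = (38.000, 42.000).
Jacobian J = [[2·s·t, s^2 + 6·t], [8·s + 5·t, 5·s]].
At the point, J = [[12.000, 22.000], [31.000, 10.000]] (det J = -562.000).
Solving J·Δ = −F gives Δ = (-0.968, -1.199).
Then the next iterate is (s, t)₁ = (1.032, 1.801).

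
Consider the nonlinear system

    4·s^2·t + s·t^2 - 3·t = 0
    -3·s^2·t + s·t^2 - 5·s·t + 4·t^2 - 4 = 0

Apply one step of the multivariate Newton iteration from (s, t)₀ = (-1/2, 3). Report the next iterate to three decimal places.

At (-1/2, 3): F = (-10.500, 32.750).
Jacobian J = [[8·s·t + t^2, 4·s^2 + 2·s·t - 3], [-6·s·t + t^2 - 5·t, -3·s^2 + 2·s·t - 5·s + 8·t]].
At the point, J = [[-3.000, -5.000], [3.000, 22.750]] (det J = -53.250).
Solving J·Δ = −F gives Δ = (-1.411, -1.254).
Then the next iterate is (s, t)₁ = (-1.911, 1.746).

(-1.911, 1.746)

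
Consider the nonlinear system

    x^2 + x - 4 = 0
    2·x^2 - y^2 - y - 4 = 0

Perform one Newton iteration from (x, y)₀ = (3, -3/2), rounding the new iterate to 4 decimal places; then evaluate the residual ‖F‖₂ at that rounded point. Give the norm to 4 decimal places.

2.8720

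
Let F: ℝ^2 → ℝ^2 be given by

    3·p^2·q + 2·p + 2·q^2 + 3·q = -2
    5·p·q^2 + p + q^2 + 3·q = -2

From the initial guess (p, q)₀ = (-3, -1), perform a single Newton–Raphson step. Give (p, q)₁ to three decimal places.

(-1.871, -0.638)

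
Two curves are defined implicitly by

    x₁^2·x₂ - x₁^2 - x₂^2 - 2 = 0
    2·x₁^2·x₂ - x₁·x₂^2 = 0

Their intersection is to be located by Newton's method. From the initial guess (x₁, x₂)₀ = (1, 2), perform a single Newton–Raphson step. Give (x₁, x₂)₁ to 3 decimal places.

(-0.250, -0.500)

At (1, 2): F = (-5.000, 0.000).
Jacobian J = [[2·x₁·x₂ - 2·x₁, x₁^2 - 2·x₂], [4·x₁·x₂ - x₂^2, 2·x₁^2 - 2·x₁·x₂]].
At the point, J = [[2.000, -3.000], [4.000, -2.000]] (det J = 8.000).
Solving J·Δ = −F gives Δ = (-1.250, -2.500).
Then the next iterate is (x₁, x₂)₁ = (-0.250, -0.500).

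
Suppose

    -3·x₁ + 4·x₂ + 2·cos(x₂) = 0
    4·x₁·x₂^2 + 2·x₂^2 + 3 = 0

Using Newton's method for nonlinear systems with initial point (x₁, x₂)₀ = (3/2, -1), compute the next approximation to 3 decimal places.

At (3/2, -1): F = (-7.41940, 11.000).
Jacobian J = [[-3, -2·sin(x₂) + 4], [4·x₂^2, 8·x₁·x₂ + 4·x₂]].
At the point, J = [[-3.000, 5.68294], [4.000, -16.000]] (det J = 25.26823).
Solving J·Δ = −F gives Δ = (-2.224, 0.131).
Then the next iterate is (x₁, x₂)₁ = (-0.724, -0.869).

(-0.724, -0.869)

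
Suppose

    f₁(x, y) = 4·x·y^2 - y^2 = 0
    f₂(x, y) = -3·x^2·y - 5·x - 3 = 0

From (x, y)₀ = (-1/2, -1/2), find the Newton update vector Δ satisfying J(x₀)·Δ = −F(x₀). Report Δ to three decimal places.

(-0.050, 0.267)

At (-1/2, -1/2): F = (-0.750, -0.125).
Jacobian J = [[4·y^2, 8·x·y - 2·y], [-6·x·y - 5, -3·x^2]].
At the point, J = [[1.000, 3.000], [-6.500, -0.750]] (det J = 18.750).
Solving J·Δ = −F gives Δ = (-0.050, 0.267).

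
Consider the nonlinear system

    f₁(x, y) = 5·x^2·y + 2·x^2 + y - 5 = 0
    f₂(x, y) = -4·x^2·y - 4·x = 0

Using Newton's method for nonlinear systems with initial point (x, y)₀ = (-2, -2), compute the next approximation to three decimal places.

(-1.115, -1.492)

At (-2, -2): F = (-39.000, 40.000).
Jacobian J = [[10·x·y + 4·x, 5·x^2 + 1], [-8·x·y - 4, -4·x^2]].
At the point, J = [[32.000, 21.000], [-36.000, -16.000]] (det J = 244.000).
Solving J·Δ = −F gives Δ = (0.885, 0.508).
Then the next iterate is (x, y)₁ = (-1.115, -1.492).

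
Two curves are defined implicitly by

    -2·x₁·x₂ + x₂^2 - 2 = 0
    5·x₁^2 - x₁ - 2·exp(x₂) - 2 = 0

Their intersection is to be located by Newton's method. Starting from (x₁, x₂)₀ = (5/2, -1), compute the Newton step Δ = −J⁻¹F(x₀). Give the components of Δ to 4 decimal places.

At (5/2, -1): F = (4.0000, 26.014241).
Jacobian J = [[-2·x₂, -2·x₁ + 2·x₂], [10·x₁ - 1, -2·exp(x₂)]].
At the point, J = [[2.0000, -7.0000], [24.0000, -0.735759]] (det J = 166.528482).
Solving J·Δ = −F gives Δ = (-1.0758, 0.2640).

(-1.0758, 0.2640)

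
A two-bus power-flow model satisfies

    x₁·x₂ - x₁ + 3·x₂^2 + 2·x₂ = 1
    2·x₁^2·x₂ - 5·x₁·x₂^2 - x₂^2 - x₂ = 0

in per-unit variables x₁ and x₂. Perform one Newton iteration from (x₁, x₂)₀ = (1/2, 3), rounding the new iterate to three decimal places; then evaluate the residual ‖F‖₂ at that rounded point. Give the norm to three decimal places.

10.930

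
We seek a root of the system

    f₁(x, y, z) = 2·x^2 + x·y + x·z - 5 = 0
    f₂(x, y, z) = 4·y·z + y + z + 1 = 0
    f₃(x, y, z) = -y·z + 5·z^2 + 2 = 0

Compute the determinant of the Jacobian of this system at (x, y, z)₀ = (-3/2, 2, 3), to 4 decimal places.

-391.0000

J = [[4·x + y + z, x, x], [0, 4·z + 1, 4·y + 1], [0, -z, -y + 10·z]].
At the point, J = [[-1.0000, -1.5000, -1.5000], [0.0000, 13.0000, 9.0000], [0.0000, -3.0000, 28.0000]].
det J = -391.0000.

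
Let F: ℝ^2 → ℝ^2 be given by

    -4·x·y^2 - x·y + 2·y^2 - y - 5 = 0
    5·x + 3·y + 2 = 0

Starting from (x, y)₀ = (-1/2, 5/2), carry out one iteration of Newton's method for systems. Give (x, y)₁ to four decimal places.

(-0.9458, 0.9097)

At (-1/2, 5/2): F = (18.7500, 7.0000).
Jacobian J = [[-4·y^2 - y, -8·x·y - x + 4·y - 1], [5, 3]].
At the point, J = [[-27.5000, 19.5000], [5.0000, 3.0000]] (det J = -180.0000).
Solving J·Δ = −F gives Δ = (-0.4458, -1.5903).
Then the next iterate is (x, y)₁ = (-0.9458, 0.9097).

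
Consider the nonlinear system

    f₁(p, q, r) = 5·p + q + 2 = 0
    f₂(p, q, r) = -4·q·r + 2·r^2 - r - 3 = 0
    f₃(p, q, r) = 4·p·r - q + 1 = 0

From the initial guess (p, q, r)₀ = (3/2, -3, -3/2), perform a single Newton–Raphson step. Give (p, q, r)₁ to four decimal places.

At (3/2, -3, -3/2): F = (6.5000, -15.0000, -5.0000).
Jacobian J = [[5, 1, 0], [0, -4·r, -4·q + 4·r - 1], [4·r, -1, 4·p]].
At the point, J = [[5.0000, 1.0000, 0.0000], [0.0000, 6.0000, 5.0000], [-6.0000, -1.0000, 6.0000]] (det J = 175.0000).
Solving J·Δ = −F gives Δ = (-1.8943, 2.9714, -0.5657).
Then the next iterate is (p, q, r)₁ = (-0.3943, -0.0286, -2.0657).

(-0.3943, -0.0286, -2.0657)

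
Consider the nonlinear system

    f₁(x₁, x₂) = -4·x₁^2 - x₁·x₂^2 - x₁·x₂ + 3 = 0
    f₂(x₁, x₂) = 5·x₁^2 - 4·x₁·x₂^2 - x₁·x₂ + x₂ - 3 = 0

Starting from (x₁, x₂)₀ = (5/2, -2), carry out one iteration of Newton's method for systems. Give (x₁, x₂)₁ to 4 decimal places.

(1.4523, -1.4734)

At (5/2, -2): F = (-27.0000, -8.7500).
Jacobian J = [[-8·x₁ - x₂^2 - x₂, -2·x₁·x₂ - x₁], [10·x₁ - 4·x₂^2 - x₂, -8·x₁·x₂ - x₁ + 1]].
At the point, J = [[-22.0000, 7.5000], [11.0000, 38.5000]] (det J = -929.5000).
Solving J·Δ = −F gives Δ = (-1.0477, 0.5266).
Then the next iterate is (x₁, x₂)₁ = (1.4523, -1.4734).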